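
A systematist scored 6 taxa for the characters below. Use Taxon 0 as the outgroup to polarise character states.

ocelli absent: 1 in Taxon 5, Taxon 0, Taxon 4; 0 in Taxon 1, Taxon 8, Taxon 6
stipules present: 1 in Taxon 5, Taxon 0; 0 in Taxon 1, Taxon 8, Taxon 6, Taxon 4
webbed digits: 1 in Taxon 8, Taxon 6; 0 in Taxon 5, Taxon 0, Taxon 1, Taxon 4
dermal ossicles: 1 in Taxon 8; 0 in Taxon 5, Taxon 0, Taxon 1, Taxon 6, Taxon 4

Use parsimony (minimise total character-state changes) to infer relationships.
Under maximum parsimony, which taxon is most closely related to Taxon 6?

Character polarity is set by the outgroup: the derived state is whichever differs from the outgroup's state, so for ocelli absent, stipules present the derived state is '0', and for the remaining characters it is '1'.
ocelli absent (derived state '0') is shared by Taxon 1, Taxon 6, and Taxon 8 — a synapomorphy uniting that clade.
Only Taxon 1, Taxon 4, Taxon 6, and Taxon 8 show the derived state '0' for stipules present, supporting them as a clade.
webbed digits: derived state '1' in Taxon 6 and Taxon 8 only — synapomorphy for {Taxon 6, Taxon 8}.
dermal ossicles: derived state '1' in Taxon 8 only — an autapomorphy, so it tells us nothing about relationships among taxa.
Most parsimonious ingroup topology: ((((Taxon 8,Taxon 6),Taxon 1),Taxon 4),Taxon 5).
Taxon 6 and Taxon 8 form a cherry on this tree, so they are sister taxa.

Taxon 8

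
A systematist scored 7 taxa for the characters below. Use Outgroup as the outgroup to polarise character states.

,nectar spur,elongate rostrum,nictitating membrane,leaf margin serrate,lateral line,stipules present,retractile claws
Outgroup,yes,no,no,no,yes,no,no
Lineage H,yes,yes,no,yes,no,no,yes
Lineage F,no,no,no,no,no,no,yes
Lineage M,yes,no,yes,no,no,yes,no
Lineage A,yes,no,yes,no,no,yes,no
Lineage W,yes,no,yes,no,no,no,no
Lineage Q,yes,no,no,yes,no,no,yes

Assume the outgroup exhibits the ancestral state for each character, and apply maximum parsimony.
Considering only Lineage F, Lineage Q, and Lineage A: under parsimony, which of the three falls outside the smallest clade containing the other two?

Lineage A

Character polarity is set by the outgroup: the derived state is whichever differs from the outgroup's state, so for nectar spur, lateral line the derived state is 'no', and for the remaining characters it is 'yes'.
nectar spur (derived state 'no') is unique to Lineage F (autapomorphy; uninformative for grouping).
elongate rostrum (derived state 'yes') is unique to Lineage H (autapomorphy; uninformative for grouping).
nictitating membrane: derived state 'yes' in Lineage A, Lineage M, and Lineage W only — synapomorphy for {Lineage A, Lineage M, Lineage W}.
Only Lineage H and Lineage Q show the derived state 'yes' for leaf margin serrate, supporting them as a clade.
lateral line (derived state 'no') is shared by all ingroup taxa — unites the whole ingroup.
stipules present (derived state 'yes') is shared by Lineage A and Lineage M — a synapomorphy uniting that clade.
retractile claws (derived state 'yes') is shared by Lineage F, Lineage H, and Lineage Q — a synapomorphy uniting that clade.
Most parsimonious ingroup topology: (((Lineage H,Lineage Q),Lineage F),((Lineage M,Lineage A),Lineage W)).
Lineage Q and Lineage F share a more recent common ancestor with each other than either does with Lineage A, so Lineage A is the least closely related of the three.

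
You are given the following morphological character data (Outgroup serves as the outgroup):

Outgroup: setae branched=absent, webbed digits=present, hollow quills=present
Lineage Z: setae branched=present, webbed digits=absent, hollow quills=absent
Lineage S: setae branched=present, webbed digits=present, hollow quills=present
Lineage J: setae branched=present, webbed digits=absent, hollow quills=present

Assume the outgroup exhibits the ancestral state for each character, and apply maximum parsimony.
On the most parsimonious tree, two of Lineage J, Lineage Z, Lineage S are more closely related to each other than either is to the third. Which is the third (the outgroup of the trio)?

Lineage S

Character polarity is set by the outgroup: the derived state is whichever differs from the outgroup's state, so for webbed digits, hollow quills the derived state is 'absent', and for the remaining characters it is 'present'.
All ingroup taxa share the derived state 'present' for setae branched; it defines the ingroup but does not resolve relationships within it.
Only Lineage J and Lineage Z show the derived state 'absent' for webbed digits, supporting them as a clade.
hollow quills: derived state 'absent' in Lineage Z only — an autapomorphy, so it tells us nothing about relationships among taxa.
Most parsimonious ingroup topology: ((Lineage Z,Lineage J),Lineage S).
Lineage J and Lineage Z share a more recent common ancestor with each other than either does with Lineage S, so Lineage S is the least closely related of the three.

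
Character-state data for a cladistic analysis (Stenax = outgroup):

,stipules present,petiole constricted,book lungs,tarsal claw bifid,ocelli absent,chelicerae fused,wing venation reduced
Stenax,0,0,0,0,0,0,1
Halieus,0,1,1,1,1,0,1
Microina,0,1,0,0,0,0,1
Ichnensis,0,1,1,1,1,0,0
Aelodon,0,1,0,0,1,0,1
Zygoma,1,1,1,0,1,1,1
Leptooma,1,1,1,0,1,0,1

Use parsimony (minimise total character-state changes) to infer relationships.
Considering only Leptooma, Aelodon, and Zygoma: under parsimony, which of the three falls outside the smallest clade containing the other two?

Aelodon

Character polarity is set by the outgroup: the derived state is whichever differs from the outgroup's state, so for wing venation reduced the derived state is '0', and for the remaining characters it is '1'.
stipules present: derived state '1' in Leptooma and Zygoma only — synapomorphy for {Leptooma, Zygoma}.
All ingroup taxa share the derived state '1' for petiole constricted; it defines the ingroup but does not resolve relationships within it.
book lungs: derived state '1' in Halieus, Ichnensis, Leptooma, and Zygoma only — synapomorphy for {Halieus, Ichnensis, Leptooma, Zygoma}.
tarsal claw bifid (derived state '1') is shared by Halieus and Ichnensis — a synapomorphy uniting that clade.
Only Aelodon, Halieus, Ichnensis, Leptooma, and Zygoma show the derived state '1' for ocelli absent, supporting them as a clade.
chelicerae fused (derived state '1') is unique to Zygoma (autapomorphy; uninformative for grouping).
wing venation reduced (derived state '0') is unique to Ichnensis (autapomorphy; uninformative for grouping).
Most parsimonious ingroup topology: ((((Halieus,Ichnensis),(Zygoma,Leptooma)),Aelodon),Microina).
Zygoma and Leptooma share a more recent common ancestor with each other than either does with Aelodon, so Aelodon is the least closely related of the three.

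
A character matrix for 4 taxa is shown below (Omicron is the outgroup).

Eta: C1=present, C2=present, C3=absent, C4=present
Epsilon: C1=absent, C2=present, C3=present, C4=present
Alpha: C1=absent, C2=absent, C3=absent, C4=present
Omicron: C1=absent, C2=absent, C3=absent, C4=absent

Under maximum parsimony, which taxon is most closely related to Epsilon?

The outgroup has state 'absent' for every character, so 'present' is the derived state throughout.
C1: derived state 'present' in Eta only — an autapomorphy, so it tells us nothing about relationships among taxa.
C2: derived state 'present' in Epsilon and Eta only — synapomorphy for {Epsilon, Eta}.
C3: derived state 'present' in Epsilon only — an autapomorphy, so it tells us nothing about relationships among taxa.
C4 (derived state 'present') is shared by all ingroup taxa — unites the whole ingroup.
Most parsimonious ingroup topology: (Alpha,(Epsilon,Eta)).
Epsilon and Eta form a cherry on this tree, so they are sister taxa.

Eta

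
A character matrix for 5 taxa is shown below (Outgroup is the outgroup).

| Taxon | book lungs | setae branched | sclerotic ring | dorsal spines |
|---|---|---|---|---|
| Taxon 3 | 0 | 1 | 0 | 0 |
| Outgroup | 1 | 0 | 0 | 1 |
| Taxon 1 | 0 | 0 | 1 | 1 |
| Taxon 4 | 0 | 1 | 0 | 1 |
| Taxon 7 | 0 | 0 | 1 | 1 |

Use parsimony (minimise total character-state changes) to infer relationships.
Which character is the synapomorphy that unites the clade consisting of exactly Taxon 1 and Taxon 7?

Character polarity is set by the outgroup: the derived state is whichever differs from the outgroup's state, so for book lungs, dorsal spines the derived state is '0', and for the remaining characters it is '1'.
All ingroup taxa share the derived state '0' for book lungs; it defines the ingroup but does not resolve relationships within it.
setae branched (derived state '1') is shared by Taxon 3 and Taxon 4 — a synapomorphy uniting that clade.
sclerotic ring: derived state '1' in Taxon 1 and Taxon 7 only — synapomorphy for {Taxon 1, Taxon 7}.
dorsal spines (derived state '0') is unique to Taxon 3 (autapomorphy; uninformative for grouping).
Most parsimonious ingroup topology: ((Taxon 4,Taxon 3),(Taxon 7,Taxon 1)).
The clade {Taxon 1, Taxon 7} is supported by sclerotic ring: its derived state '1' occurs in exactly those taxa and in no other taxon (including the outgroup).

sclerotic ring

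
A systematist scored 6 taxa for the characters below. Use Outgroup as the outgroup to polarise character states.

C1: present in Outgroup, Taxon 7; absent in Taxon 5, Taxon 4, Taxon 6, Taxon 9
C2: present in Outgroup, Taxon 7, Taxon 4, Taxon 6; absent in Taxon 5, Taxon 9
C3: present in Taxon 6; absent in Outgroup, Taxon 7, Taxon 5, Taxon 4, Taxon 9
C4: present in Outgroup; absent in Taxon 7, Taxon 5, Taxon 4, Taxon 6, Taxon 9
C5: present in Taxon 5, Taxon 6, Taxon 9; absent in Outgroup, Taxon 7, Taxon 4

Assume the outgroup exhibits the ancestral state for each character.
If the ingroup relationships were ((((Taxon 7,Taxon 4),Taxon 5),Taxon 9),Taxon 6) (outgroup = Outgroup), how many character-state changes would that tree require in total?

8

Map each character onto ((((Taxon 7,Taxon 4),Taxon 5),Taxon 9),Taxon 6) (rooted by Outgroup) and count the minimum state changes it requires (Fitch parsimony):
C1: 2; C2: 2; C3: 1; C4: 1; C5: 2.
Total tree length = 8.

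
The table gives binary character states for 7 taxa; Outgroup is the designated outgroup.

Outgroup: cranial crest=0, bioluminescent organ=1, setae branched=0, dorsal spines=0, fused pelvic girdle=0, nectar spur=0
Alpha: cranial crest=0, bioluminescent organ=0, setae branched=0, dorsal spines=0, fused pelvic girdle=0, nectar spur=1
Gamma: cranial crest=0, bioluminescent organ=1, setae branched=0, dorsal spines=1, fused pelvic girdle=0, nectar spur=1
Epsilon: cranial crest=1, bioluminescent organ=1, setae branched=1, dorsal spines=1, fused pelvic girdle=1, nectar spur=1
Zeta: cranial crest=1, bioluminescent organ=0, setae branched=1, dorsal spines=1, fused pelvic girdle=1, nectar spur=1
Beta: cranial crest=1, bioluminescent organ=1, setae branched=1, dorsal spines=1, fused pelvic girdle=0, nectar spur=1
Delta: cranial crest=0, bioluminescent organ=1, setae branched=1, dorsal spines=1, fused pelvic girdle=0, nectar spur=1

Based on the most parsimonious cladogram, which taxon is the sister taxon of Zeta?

Epsilon

Character polarity is set by the outgroup: the derived state is whichever differs from the outgroup's state, so for bioluminescent organ the derived state is '0', and for the remaining characters it is '1'.
cranial crest: derived state '1' in Beta, Epsilon, and Zeta only — synapomorphy for {Beta, Epsilon, Zeta}.
bioluminescent organ (state '0') occurs in Alpha and Zeta but conflicts with the nesting implied by the other characters — most parsimoniously interpreted as homoplasy.
setae branched (derived state '1') is shared by Beta, Delta, Epsilon, and Zeta — a synapomorphy uniting that clade.
Only Beta, Delta, Epsilon, Gamma, and Zeta show the derived state '1' for dorsal spines, supporting them as a clade.
fused pelvic girdle: derived state '1' in Epsilon and Zeta only — synapomorphy for {Epsilon, Zeta}.
nectar spur (derived state '1') is shared by all ingroup taxa — unites the whole ingroup.
Most parsimonious ingroup topology: (Alpha,(Gamma,(((Epsilon,Zeta),Beta),Delta))).
Zeta and Epsilon form a cherry on this tree, so they are sister taxa.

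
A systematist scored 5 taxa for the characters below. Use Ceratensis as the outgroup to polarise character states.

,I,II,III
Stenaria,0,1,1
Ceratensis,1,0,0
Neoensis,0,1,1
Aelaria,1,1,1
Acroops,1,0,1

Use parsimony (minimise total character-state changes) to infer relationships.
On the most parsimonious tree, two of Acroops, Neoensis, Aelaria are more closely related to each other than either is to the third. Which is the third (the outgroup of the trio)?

Character polarity is set by the outgroup: the derived state is whichever differs from the outgroup's state, so for I the derived state is '0', and for the remaining characters it is '1'.
I (derived state '0') is shared by Neoensis and Stenaria — a synapomorphy uniting that clade.
II (derived state '1') is shared by Aelaria, Neoensis, and Stenaria — a synapomorphy uniting that clade.
III (derived state '1') is shared by all ingroup taxa — unites the whole ingroup.
Most parsimonious ingroup topology: ((Aelaria,(Neoensis,Stenaria)),Acroops).
Aelaria and Neoensis share a more recent common ancestor with each other than either does with Acroops, so Acroops is the least closely related of the three.

Acroops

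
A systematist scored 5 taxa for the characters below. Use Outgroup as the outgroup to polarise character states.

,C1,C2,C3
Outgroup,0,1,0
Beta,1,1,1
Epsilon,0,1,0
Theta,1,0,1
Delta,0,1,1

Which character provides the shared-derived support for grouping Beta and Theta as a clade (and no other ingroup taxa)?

Character polarity is set by the outgroup: the derived state is whichever differs from the outgroup's state, so for C2 the derived state is '0', and for the remaining characters it is '1'.
C1 (derived state '1') is shared by Beta and Theta — a synapomorphy uniting that clade.
C2: derived state '0' in Theta only — an autapomorphy, so it tells us nothing about relationships among taxa.
C3: derived state '1' in Beta, Delta, and Theta only — synapomorphy for {Beta, Delta, Theta}.
Most parsimonious ingroup topology: (((Beta,Theta),Delta),Epsilon).
The clade {Beta, Theta} is supported by C1: its derived state '1' occurs in exactly those taxa and in no other taxon (including the outgroup).

C1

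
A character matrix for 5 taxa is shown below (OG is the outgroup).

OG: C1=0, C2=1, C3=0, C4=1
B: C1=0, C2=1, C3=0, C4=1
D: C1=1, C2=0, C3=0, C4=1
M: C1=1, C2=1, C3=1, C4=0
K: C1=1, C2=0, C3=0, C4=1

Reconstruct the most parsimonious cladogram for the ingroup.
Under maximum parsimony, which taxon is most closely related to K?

D

Character polarity is set by the outgroup: the derived state is whichever differs from the outgroup's state, so for C2, C4 the derived state is '0', and for the remaining characters it is '1'.
C1 (derived state '1') is shared by D, K, and M — a synapomorphy uniting that clade.
C2 (derived state '0') is shared by D and K — a synapomorphy uniting that clade.
C3: derived state '1' in M only — an autapomorphy, so it tells us nothing about relationships among taxa.
C4 (derived state '0') is unique to M (autapomorphy; uninformative for grouping).
Most parsimonious ingroup topology: (B,((D,K),M)).
K and D form a cherry on this tree, so they are sister taxa.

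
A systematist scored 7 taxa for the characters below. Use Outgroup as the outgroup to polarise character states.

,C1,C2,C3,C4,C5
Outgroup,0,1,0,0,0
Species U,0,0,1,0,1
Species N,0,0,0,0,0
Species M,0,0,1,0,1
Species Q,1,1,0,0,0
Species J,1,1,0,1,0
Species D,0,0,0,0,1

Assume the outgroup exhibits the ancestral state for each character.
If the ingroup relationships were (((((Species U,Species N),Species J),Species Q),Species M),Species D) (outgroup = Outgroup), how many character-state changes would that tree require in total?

11

Map each character onto (((((Species U,Species N),Species J),Species Q),Species M),Species D) (rooted by Outgroup) and count the minimum state changes it requires (Fitch parsimony):
C1: 2; C2: 3; C3: 2; C4: 1; C5: 3.
Total tree length = 11.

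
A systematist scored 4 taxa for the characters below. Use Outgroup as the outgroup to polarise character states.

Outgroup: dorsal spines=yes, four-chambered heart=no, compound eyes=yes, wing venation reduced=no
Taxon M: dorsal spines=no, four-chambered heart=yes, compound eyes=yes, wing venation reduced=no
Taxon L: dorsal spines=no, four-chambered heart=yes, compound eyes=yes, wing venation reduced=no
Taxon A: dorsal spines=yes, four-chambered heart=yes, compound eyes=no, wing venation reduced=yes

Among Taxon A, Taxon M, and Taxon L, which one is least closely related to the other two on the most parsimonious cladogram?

Taxon A

Character polarity is set by the outgroup: the derived state is whichever differs from the outgroup's state, so for dorsal spines, compound eyes the derived state is 'no', and for the remaining characters it is 'yes'.
Only Taxon L and Taxon M show the derived state 'no' for dorsal spines, supporting them as a clade.
four-chambered heart (derived state 'yes') is shared by all ingroup taxa — unites the whole ingroup.
compound eyes (derived state 'no') is unique to Taxon A (autapomorphy; uninformative for grouping).
wing venation reduced (derived state 'yes') is unique to Taxon A (autapomorphy; uninformative for grouping).
Most parsimonious ingroup topology: ((Taxon M,Taxon L),Taxon A).
Taxon L and Taxon M share a more recent common ancestor with each other than either does with Taxon A, so Taxon A is the least closely related of the three.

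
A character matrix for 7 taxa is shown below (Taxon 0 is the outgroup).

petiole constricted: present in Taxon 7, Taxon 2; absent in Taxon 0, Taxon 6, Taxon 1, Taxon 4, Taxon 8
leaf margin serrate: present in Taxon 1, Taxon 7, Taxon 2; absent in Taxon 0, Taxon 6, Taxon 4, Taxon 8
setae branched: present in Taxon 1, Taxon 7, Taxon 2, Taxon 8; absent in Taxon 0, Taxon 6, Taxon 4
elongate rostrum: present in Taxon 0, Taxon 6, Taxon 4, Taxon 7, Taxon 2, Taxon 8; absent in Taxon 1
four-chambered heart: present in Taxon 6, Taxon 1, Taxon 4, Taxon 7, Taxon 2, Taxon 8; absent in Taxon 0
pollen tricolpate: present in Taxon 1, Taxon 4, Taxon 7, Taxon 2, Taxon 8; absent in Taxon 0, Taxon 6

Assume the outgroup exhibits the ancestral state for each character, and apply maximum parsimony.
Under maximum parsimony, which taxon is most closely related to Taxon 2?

Character polarity is set by the outgroup: the derived state is whichever differs from the outgroup's state, so for elongate rostrum the derived state is 'absent', and for the remaining characters it is 'present'.
petiole constricted: derived state 'present' in Taxon 2 and Taxon 7 only — synapomorphy for {Taxon 2, Taxon 7}.
leaf margin serrate (derived state 'present') is shared by Taxon 1, Taxon 2, and Taxon 7 — a synapomorphy uniting that clade.
Only Taxon 1, Taxon 2, Taxon 7, and Taxon 8 show the derived state 'present' for setae branched, supporting them as a clade.
elongate rostrum: derived state 'absent' in Taxon 1 only — an autapomorphy, so it tells us nothing about relationships among taxa.
All ingroup taxa share the derived state 'present' for four-chambered heart; it defines the ingroup but does not resolve relationships within it.
Only Taxon 1, Taxon 2, Taxon 4, Taxon 7, and Taxon 8 show the derived state 'present' for pollen tricolpate, supporting them as a clade.
Most parsimonious ingroup topology: (Taxon 6,(((Taxon 1,(Taxon 7,Taxon 2)),Taxon 8),Taxon 4)).
Taxon 2 and Taxon 7 form a cherry on this tree, so they are sister taxa.

Taxon 7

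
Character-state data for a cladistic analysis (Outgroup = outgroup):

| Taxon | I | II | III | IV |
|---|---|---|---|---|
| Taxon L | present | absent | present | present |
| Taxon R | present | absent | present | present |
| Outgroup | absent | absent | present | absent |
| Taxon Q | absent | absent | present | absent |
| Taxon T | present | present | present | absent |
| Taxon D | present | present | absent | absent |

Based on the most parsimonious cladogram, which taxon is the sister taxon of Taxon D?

Character polarity is set by the outgroup: the derived state is whichever differs from the outgroup's state, so for III the derived state is 'absent', and for the remaining characters it is 'present'.
I: derived state 'present' in Taxon D, Taxon L, Taxon R, and Taxon T only — synapomorphy for {Taxon D, Taxon L, Taxon R, Taxon T}.
Only Taxon D and Taxon T show the derived state 'present' for II, supporting them as a clade.
III (derived state 'absent') is unique to Taxon D (autapomorphy; uninformative for grouping).
IV: derived state 'present' in Taxon L and Taxon R only — synapomorphy for {Taxon L, Taxon R}.
Most parsimonious ingroup topology: (((Taxon T,Taxon D),(Taxon R,Taxon L)),Taxon Q).
Taxon D and Taxon T form a cherry on this tree, so they are sister taxa.

Taxon T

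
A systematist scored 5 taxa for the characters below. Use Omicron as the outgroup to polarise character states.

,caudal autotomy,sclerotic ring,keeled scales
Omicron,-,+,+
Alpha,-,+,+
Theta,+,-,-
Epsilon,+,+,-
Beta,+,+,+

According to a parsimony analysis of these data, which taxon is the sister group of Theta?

Epsilon

Character polarity is set by the outgroup: the derived state is whichever differs from the outgroup's state, so for sclerotic ring, keeled scales the derived state is '-', and for the remaining characters it is '+'.
caudal autotomy (derived state '+') is shared by Beta, Epsilon, and Theta — a synapomorphy uniting that clade.
sclerotic ring: derived state '-' in Theta only — an autapomorphy, so it tells us nothing about relationships among taxa.
keeled scales (derived state '-') is shared by Epsilon and Theta — a synapomorphy uniting that clade.
Most parsimonious ingroup topology: (Alpha,((Theta,Epsilon),Beta)).
Theta and Epsilon form a cherry on this tree, so they are sister taxa.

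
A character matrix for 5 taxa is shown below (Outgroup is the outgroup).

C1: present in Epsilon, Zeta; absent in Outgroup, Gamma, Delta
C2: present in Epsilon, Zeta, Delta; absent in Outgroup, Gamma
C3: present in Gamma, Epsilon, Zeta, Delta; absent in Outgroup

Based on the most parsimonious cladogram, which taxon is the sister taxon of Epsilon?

The outgroup has state 'absent' for every character, so 'present' is the derived state throughout.
C1 (derived state 'present') is shared by Epsilon and Zeta — a synapomorphy uniting that clade.
C2: derived state 'present' in Delta, Epsilon, and Zeta only — synapomorphy for {Delta, Epsilon, Zeta}.
All ingroup taxa share the derived state 'present' for C3; it defines the ingroup but does not resolve relationships within it.
Most parsimonious ingroup topology: (Gamma,((Epsilon,Zeta),Delta)).
Epsilon and Zeta form a cherry on this tree, so they are sister taxa.

Zeta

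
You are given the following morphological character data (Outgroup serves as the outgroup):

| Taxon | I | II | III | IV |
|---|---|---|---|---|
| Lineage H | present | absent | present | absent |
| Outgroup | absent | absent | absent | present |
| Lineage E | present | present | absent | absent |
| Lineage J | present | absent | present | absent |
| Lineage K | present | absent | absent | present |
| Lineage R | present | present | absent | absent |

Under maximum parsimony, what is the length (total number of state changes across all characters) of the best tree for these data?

4

Character polarity is set by the outgroup: the derived state is whichever differs from the outgroup's state, so for IV the derived state is 'absent', and for the remaining characters it is 'present'.
I (derived state 'present') is shared by all ingroup taxa — unites the whole ingroup.
II (derived state 'present') is shared by Lineage E and Lineage R — a synapomorphy uniting that clade.
III: derived state 'present' in Lineage H and Lineage J only — synapomorphy for {Lineage H, Lineage J}.
IV (derived state 'absent') is shared by Lineage E, Lineage H, Lineage J, and Lineage R — a synapomorphy uniting that clade.
Most parsimonious ingroup topology: (Lineage K,((Lineage E,Lineage R),(Lineage J,Lineage H))).
Changes per character on this tree: I: 1; II: 1; III: 1; IV: 1.
Total = 4.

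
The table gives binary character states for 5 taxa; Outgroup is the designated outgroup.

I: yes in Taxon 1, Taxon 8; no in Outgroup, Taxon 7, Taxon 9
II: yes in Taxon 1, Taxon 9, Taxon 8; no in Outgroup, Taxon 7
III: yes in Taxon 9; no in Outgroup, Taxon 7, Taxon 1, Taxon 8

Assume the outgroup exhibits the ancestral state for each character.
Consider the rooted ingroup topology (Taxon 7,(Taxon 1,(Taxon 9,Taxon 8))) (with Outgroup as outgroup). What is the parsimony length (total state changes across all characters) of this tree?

Map each character onto (Taxon 7,(Taxon 1,(Taxon 9,Taxon 8))) (rooted by Outgroup) and count the minimum state changes it requires (Fitch parsimony):
I: 2; II: 1; III: 1.
Total tree length = 4.

4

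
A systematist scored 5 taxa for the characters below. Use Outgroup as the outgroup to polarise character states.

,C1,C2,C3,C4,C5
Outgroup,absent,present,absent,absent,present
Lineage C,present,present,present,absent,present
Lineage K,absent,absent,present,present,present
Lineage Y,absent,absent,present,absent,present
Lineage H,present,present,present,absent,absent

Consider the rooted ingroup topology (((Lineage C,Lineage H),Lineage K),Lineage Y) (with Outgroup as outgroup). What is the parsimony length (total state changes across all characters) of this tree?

Map each character onto (((Lineage C,Lineage H),Lineage K),Lineage Y) (rooted by Outgroup) and count the minimum state changes it requires (Fitch parsimony):
C1: 1; C2: 2; C3: 1; C4: 1; C5: 1.
Total tree length = 6.

6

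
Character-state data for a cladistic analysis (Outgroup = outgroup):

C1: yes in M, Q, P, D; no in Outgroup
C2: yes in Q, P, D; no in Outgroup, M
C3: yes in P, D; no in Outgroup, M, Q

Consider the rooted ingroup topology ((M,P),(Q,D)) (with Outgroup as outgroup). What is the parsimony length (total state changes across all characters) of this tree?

Map each character onto ((M,P),(Q,D)) (rooted by Outgroup) and count the minimum state changes it requires (Fitch parsimony):
C1: 1; C2: 2; C3: 2.
Total tree length = 5.

5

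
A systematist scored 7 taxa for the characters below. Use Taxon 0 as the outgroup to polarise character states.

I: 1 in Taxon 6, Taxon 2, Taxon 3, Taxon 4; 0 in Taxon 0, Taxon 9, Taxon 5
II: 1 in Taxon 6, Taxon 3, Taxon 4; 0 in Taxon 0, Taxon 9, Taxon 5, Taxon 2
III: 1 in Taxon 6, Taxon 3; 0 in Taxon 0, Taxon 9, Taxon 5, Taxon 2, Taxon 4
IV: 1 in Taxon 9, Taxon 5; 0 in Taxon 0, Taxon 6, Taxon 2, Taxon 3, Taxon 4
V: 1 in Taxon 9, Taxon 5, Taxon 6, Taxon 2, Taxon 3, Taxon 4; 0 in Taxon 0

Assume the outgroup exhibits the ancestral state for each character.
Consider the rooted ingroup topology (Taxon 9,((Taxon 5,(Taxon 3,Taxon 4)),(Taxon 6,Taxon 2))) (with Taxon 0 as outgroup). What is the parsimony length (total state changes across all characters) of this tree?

Map each character onto (Taxon 9,((Taxon 5,(Taxon 3,Taxon 4)),(Taxon 6,Taxon 2))) (rooted by Taxon 0) and count the minimum state changes it requires (Fitch parsimony):
I: 2; II: 2; III: 2; IV: 2; V: 1.
Total tree length = 9.

9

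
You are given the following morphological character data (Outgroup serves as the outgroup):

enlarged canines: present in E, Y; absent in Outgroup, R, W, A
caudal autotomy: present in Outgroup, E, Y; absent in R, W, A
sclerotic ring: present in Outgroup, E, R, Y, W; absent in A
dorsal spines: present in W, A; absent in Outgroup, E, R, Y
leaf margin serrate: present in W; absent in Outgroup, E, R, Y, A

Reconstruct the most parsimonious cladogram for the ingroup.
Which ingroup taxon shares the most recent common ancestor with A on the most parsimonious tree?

Character polarity is set by the outgroup: the derived state is whichever differs from the outgroup's state, so for caudal autotomy, sclerotic ring the derived state is 'absent', and for the remaining characters it is 'present'.
enlarged canines: derived state 'present' in E and Y only — synapomorphy for {E, Y}.
Only A, R, and W show the derived state 'absent' for caudal autotomy, supporting them as a clade.
sclerotic ring: derived state 'absent' in A only — an autapomorphy, so it tells us nothing about relationships among taxa.
dorsal spines (derived state 'present') is shared by A and W — a synapomorphy uniting that clade.
leaf margin serrate: derived state 'present' in W only — an autapomorphy, so it tells us nothing about relationships among taxa.
Most parsimonious ingroup topology: ((E,Y),(R,(W,A))).
A and W form a cherry on this tree, so they are sister taxa.

W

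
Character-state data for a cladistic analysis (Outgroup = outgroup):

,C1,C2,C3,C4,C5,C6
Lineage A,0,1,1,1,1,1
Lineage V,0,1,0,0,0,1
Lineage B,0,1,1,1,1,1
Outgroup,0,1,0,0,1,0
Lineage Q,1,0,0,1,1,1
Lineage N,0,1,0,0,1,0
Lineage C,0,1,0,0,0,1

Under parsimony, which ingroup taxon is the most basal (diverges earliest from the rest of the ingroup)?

Character polarity is set by the outgroup: the derived state is whichever differs from the outgroup's state, so for C2, C5 the derived state is '0', and for the remaining characters it is '1'.
C1: derived state '1' in Lineage Q only — an autapomorphy, so it tells us nothing about relationships among taxa.
C2: derived state '0' in Lineage Q only — an autapomorphy, so it tells us nothing about relationships among taxa.
C3: derived state '1' in Lineage A and Lineage B only — synapomorphy for {Lineage A, Lineage B}.
C4 (derived state '1') is shared by Lineage A, Lineage B, and Lineage Q — a synapomorphy uniting that clade.
C5: derived state '0' in Lineage C and Lineage V only — synapomorphy for {Lineage C, Lineage V}.
Only Lineage A, Lineage B, Lineage C, Lineage Q, and Lineage V show the derived state '1' for C6, supporting them as a clade.
Most parsimonious ingroup topology: (((Lineage C,Lineage V),((Lineage A,Lineage B),Lineage Q)),Lineage N).
Lineage N is sister to the clade containing all other ingroup taxa, so it is the earliest-diverging (most basal) ingroup lineage.

Lineage N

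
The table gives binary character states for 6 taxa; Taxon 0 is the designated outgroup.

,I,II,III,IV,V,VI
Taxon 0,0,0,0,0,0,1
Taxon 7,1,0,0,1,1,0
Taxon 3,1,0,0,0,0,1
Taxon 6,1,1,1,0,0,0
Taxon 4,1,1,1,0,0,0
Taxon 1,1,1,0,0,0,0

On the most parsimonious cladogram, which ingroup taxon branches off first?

Character polarity is set by the outgroup: the derived state is whichever differs from the outgroup's state, so for VI the derived state is '0', and for the remaining characters it is '1'.
I (derived state '1') is shared by all ingroup taxa — unites the whole ingroup.
II: derived state '1' in Taxon 1, Taxon 4, and Taxon 6 only — synapomorphy for {Taxon 1, Taxon 4, Taxon 6}.
Only Taxon 4 and Taxon 6 show the derived state '1' for III, supporting them as a clade.
IV: derived state '1' in Taxon 7 only — an autapomorphy, so it tells us nothing about relationships among taxa.
V (derived state '1') is unique to Taxon 7 (autapomorphy; uninformative for grouping).
Only Taxon 1, Taxon 4, Taxon 6, and Taxon 7 show the derived state '0' for VI, supporting them as a clade.
Most parsimonious ingroup topology: ((Taxon 7,((Taxon 6,Taxon 4),Taxon 1)),Taxon 3).
Taxon 3 is sister to the clade containing all other ingroup taxa, so it is the earliest-diverging (most basal) ingroup lineage.

Taxon 3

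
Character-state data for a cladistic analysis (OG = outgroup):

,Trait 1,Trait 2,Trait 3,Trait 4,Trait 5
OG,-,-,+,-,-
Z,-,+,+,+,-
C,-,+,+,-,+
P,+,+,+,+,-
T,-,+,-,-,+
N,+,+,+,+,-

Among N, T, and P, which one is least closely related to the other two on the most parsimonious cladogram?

T

Character polarity is set by the outgroup: the derived state is whichever differs from the outgroup's state, so for Trait 3 the derived state is '-', and for the remaining characters it is '+'.
Only N and P show the derived state '+' for Trait 1, supporting them as a clade.
Trait 2 (derived state '+') is shared by all ingroup taxa — unites the whole ingroup.
Trait 3: derived state '-' in T only — an autapomorphy, so it tells us nothing about relationships among taxa.
Trait 4 (derived state '+') is shared by N, P, and Z — a synapomorphy uniting that clade.
Only C and T show the derived state '+' for Trait 5, supporting them as a clade.
Most parsimonious ingroup topology: ((Z,(P,N)),(C,T)).
N and P share a more recent common ancestor with each other than either does with T, so T is the least closely related of the three.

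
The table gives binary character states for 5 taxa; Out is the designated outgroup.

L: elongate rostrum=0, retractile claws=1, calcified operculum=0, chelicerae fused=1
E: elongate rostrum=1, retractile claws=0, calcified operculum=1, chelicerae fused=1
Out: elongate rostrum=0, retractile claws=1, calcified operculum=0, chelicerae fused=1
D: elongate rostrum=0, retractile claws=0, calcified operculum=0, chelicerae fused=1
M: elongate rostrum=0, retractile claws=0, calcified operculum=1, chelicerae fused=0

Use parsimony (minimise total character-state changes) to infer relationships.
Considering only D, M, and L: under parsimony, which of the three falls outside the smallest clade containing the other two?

L

Character polarity is set by the outgroup: the derived state is whichever differs from the outgroup's state, so for retractile claws, chelicerae fused the derived state is '0', and for the remaining characters it is '1'.
elongate rostrum: derived state '1' in E only — an autapomorphy, so it tells us nothing about relationships among taxa.
Only D, E, and M show the derived state '0' for retractile claws, supporting them as a clade.
Only E and M show the derived state '1' for calcified operculum, supporting them as a clade.
chelicerae fused (derived state '0') is unique to M (autapomorphy; uninformative for grouping).
Most parsimonious ingroup topology: (((E,M),D),L).
D and M share a more recent common ancestor with each other than either does with L, so L is the least closely related of the three.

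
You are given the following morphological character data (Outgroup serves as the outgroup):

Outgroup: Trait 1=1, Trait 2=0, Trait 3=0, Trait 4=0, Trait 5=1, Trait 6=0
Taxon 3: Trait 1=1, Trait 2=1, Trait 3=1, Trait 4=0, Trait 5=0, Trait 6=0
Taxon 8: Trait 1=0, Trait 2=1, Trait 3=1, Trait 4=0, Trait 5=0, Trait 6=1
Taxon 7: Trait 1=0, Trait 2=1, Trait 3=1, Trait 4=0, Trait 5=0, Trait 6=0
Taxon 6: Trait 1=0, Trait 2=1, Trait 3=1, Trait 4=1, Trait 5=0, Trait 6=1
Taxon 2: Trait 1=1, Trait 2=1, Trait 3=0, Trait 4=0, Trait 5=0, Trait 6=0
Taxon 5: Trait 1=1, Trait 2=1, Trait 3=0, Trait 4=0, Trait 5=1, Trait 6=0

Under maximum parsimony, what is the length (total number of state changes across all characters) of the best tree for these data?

6

Character polarity is set by the outgroup: the derived state is whichever differs from the outgroup's state, so for Trait 1, Trait 5 the derived state is '0', and for the remaining characters it is '1'.
Trait 1: derived state '0' in Taxon 6, Taxon 7, and Taxon 8 only — synapomorphy for {Taxon 6, Taxon 7, Taxon 8}.
Trait 2 (derived state '1') is shared by all ingroup taxa — unites the whole ingroup.
Only Taxon 3, Taxon 6, Taxon 7, and Taxon 8 show the derived state '1' for Trait 3, supporting them as a clade.
Trait 4: derived state '1' in Taxon 6 only — an autapomorphy, so it tells us nothing about relationships among taxa.
Only Taxon 2, Taxon 3, Taxon 6, Taxon 7, and Taxon 8 show the derived state '0' for Trait 5, supporting them as a clade.
Only Taxon 6 and Taxon 8 show the derived state '1' for Trait 6, supporting them as a clade.
Most parsimonious ingroup topology: (((Taxon 3,((Taxon 8,Taxon 6),Taxon 7)),Taxon 2),Taxon 5).
Changes per character on this tree: Trait 1: 1; Trait 2: 1; Trait 3: 1; Trait 4: 1; Trait 5: 1; Trait 6: 1.
Total = 6.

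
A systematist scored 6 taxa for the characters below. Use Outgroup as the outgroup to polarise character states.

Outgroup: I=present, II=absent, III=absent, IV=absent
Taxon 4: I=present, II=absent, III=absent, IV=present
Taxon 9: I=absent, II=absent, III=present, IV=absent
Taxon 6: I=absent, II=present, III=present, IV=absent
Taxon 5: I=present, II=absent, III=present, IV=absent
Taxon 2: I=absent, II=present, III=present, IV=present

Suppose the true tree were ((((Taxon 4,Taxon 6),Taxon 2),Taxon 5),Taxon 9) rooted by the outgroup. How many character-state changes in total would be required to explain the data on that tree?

Map each character onto ((((Taxon 4,Taxon 6),Taxon 2),Taxon 5),Taxon 9) (rooted by Outgroup) and count the minimum state changes it requires (Fitch parsimony):
I: 3; II: 2; III: 2; IV: 2.
Total tree length = 9.

9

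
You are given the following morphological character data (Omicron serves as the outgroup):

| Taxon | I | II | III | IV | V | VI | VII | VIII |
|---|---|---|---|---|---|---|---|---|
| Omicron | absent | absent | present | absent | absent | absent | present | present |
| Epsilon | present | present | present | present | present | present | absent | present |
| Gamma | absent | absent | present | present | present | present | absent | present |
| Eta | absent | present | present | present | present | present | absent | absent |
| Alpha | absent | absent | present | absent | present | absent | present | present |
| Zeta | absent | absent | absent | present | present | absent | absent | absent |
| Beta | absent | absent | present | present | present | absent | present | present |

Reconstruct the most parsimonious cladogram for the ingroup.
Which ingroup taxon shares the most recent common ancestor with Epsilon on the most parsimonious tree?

Character polarity is set by the outgroup: the derived state is whichever differs from the outgroup's state, so for III, VII, VIII the derived state is 'absent', and for the remaining characters it is 'present'.
I: derived state 'present' in Epsilon only — an autapomorphy, so it tells us nothing about relationships among taxa.
II: derived state 'present' in Epsilon and Eta only — synapomorphy for {Epsilon, Eta}.
III: derived state 'absent' in Zeta only — an autapomorphy, so it tells us nothing about relationships among taxa.
IV: derived state 'present' in Beta, Epsilon, Eta, Gamma, and Zeta only — synapomorphy for {Beta, Epsilon, Eta, Gamma, Zeta}.
All ingroup taxa share the derived state 'present' for V; it defines the ingroup but does not resolve relationships within it.
Only Epsilon, Eta, and Gamma show the derived state 'present' for VI, supporting them as a clade.
VII (derived state 'absent') is shared by Epsilon, Eta, Gamma, and Zeta — a synapomorphy uniting that clade.
VIII (state 'absent') occurs in Eta and Zeta but conflicts with the nesting implied by the other characters — most parsimoniously interpreted as homoplasy.
Most parsimonious ingroup topology: (((((Epsilon,Eta),Gamma),Zeta),Beta),Alpha).
Epsilon and Eta form a cherry on this tree, so they are sister taxa.

Eta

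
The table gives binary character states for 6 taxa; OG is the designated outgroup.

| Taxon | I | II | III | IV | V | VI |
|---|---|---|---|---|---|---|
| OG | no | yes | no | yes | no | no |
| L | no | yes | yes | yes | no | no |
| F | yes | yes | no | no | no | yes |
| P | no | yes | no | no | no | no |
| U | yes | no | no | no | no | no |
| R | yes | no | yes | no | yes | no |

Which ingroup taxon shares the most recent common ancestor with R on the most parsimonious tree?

Character polarity is set by the outgroup: the derived state is whichever differs from the outgroup's state, so for II, IV the derived state is 'no', and for the remaining characters it is 'yes'.
Only F, R, and U show the derived state 'yes' for I, supporting them as a clade.
Only R and U show the derived state 'no' for II, supporting them as a clade.
III (state 'yes') occurs in L and R but conflicts with the nesting implied by the other characters — most parsimoniously interpreted as homoplasy.
Only F, P, R, and U show the derived state 'no' for IV, supporting them as a clade.
V: derived state 'yes' in R only — an autapomorphy, so it tells us nothing about relationships among taxa.
VI: derived state 'yes' in F only — an autapomorphy, so it tells us nothing about relationships among taxa.
Most parsimonious ingroup topology: (L,((F,(U,R)),P)).
R and U form a cherry on this tree, so they are sister taxa.

U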